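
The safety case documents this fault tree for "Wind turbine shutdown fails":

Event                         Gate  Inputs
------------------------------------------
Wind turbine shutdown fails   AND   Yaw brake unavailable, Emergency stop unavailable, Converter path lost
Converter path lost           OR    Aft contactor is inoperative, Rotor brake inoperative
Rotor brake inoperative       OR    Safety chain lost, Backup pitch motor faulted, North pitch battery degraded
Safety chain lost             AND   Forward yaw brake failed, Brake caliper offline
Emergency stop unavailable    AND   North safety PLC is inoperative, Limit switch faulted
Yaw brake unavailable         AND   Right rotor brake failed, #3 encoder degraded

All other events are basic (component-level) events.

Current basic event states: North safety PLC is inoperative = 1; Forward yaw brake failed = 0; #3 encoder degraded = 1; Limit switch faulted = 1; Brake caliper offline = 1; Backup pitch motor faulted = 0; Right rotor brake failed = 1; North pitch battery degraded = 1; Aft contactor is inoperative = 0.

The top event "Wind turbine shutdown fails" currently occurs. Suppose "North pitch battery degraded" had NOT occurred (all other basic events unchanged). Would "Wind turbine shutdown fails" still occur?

No

Counterfactual: set "North pitch battery degraded" to not occurred.
Yaw brake unavailable [AND]: Right rotor brake failed=occurs, #3 encoder degraded=occurs → all inputs occur → occurs.
Emergency stop unavailable [AND]: North safety PLC is inoperative=occurs, Limit switch faulted=occurs → all inputs occur → occurs.
Safety chain lost [AND]: Forward yaw brake failed=not, Brake caliper offline=occurs → not all inputs occur → does not occur.
Rotor brake inoperative [OR]: Safety chain lost=not, Backup pitch motor faulted=not, North pitch battery degraded=not → no input occurs → does not occur.
Converter path lost [OR]: Aft contactor is inoperative=not, Rotor brake inoperative=not → no input occurs → does not occur.
Wind turbine shutdown fails [AND]: Yaw brake unavailable=occurs, Emergency stop unavailable=occurs, Converter path lost=not → not all inputs occur → does not occur.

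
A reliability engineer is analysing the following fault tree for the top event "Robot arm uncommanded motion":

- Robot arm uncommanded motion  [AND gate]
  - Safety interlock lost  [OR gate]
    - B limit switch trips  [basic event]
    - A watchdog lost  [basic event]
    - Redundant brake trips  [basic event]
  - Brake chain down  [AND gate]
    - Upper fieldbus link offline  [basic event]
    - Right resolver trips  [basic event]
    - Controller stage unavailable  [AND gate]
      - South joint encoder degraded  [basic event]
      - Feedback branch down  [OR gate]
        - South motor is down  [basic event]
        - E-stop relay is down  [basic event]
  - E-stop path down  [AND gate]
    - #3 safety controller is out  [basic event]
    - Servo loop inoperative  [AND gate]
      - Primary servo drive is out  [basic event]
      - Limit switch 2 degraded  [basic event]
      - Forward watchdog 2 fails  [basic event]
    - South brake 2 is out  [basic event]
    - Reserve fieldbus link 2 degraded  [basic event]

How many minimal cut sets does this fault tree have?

6

Safety interlock lost [OR]: union of children's cut sets → 3 cut set(s).
Feedback branch down [OR]: union of children's cut sets → 2 cut set(s).
Controller stage unavailable [AND]: one cut set from each child combined → 1 × 2 = 2 cut set(s).
Brake chain down [AND]: one cut set from each child combined → 1 × 1 × 2 = 2 cut set(s).
Servo loop inoperative [AND]: one cut set from each child combined → 1 × 1 × 1 = 1 cut set(s).
E-stop path down [AND]: one cut set from each child combined → 1 × 1 × 1 × 1 = 1 cut set(s).
Robot arm uncommanded motion [AND]: one cut set from each child combined → 3 × 2 × 1 = 6 cut set(s).
Minimal cut sets: {#3 safety controller is out, B limit switch trips, Forward watchdog 2 fails, Limit switch 2 degraded, Primary servo drive is out, Reserve fieldbus link 2 degraded, Right resolver trips, South brake 2 is out, South joint encoder degraded, South motor is down, Upper fieldbus link offline}; {#3 safety controller is out, B limit switch trips, E-stop relay is down, Forward watchdog 2 fails, Limit switch 2 degraded, Primary servo drive is out, Reserve fieldbus link 2 degraded, Right resolver trips, South brake 2 is out, South joint encoder degraded, Upper fieldbus link offline}; {#3 safety controller is out, A watchdog lost, Forward watchdog 2 fails, Limit switch 2 degraded, Primary servo drive is out, Reserve fieldbus link 2 degraded, Right resolver trips, South brake 2 is out, South joint encoder degraded, South motor is down, Upper fieldbus link offline}; {#3 safety controller is out, A watchdog lost, E-stop relay is down, Forward watchdog 2 fails, Limit switch 2 degraded, Primary servo drive is out, Reserve fieldbus link 2 degraded, Right resolver trips, South brake 2 is out, South joint encoder degraded, Upper fieldbus link offline}; {#3 safety controller is out, Forward watchdog 2 fails, Limit switch 2 degraded, Primary servo drive is out, Redundant brake trips, Reserve fieldbus link 2 degraded, Right resolver trips, South brake 2 is out, South joint encoder degraded, South motor is down, Upper fieldbus link offline}; {#3 safety controller is out, E-stop relay is down, Forward watchdog 2 fails, Limit switch 2 degraded, Primary servo drive is out, Redundant brake trips, Reserve fieldbus link 2 degraded, Right resolver trips, South brake 2 is out, South joint encoder degraded, Upper fieldbus link offline}.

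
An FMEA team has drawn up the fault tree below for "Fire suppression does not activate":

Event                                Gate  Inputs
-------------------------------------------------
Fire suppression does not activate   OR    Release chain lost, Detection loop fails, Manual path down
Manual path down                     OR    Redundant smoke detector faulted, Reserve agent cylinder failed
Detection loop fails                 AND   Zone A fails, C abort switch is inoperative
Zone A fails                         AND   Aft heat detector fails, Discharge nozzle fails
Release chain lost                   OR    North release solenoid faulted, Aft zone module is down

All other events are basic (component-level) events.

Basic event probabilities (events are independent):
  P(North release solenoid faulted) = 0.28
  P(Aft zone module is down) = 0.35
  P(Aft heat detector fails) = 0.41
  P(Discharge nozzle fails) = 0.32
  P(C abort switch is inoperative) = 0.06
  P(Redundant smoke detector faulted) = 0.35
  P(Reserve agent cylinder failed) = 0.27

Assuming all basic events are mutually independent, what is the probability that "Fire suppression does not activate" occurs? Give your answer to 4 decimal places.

P(Release chain lost) [OR] = 1 − (1−0.28) × (1−0.35) = 0.532000
P(Zone A fails) [AND] = 0.41 × 0.32 = 0.131200
P(Detection loop fails) [AND] = 0.131200 × 0.06 = 0.007872
P(Manual path down) [OR] = 1 − (1−0.35) × (1−0.27) = 0.525500
P(Fire suppression does not activate) [OR] = 1 − (1−0.532000) × (1−0.007872) × (1−0.525500) = 0.779682
Rounded to 4 decimal places: P(Fire suppression does not activate) ≈ 0.7797.

0.7797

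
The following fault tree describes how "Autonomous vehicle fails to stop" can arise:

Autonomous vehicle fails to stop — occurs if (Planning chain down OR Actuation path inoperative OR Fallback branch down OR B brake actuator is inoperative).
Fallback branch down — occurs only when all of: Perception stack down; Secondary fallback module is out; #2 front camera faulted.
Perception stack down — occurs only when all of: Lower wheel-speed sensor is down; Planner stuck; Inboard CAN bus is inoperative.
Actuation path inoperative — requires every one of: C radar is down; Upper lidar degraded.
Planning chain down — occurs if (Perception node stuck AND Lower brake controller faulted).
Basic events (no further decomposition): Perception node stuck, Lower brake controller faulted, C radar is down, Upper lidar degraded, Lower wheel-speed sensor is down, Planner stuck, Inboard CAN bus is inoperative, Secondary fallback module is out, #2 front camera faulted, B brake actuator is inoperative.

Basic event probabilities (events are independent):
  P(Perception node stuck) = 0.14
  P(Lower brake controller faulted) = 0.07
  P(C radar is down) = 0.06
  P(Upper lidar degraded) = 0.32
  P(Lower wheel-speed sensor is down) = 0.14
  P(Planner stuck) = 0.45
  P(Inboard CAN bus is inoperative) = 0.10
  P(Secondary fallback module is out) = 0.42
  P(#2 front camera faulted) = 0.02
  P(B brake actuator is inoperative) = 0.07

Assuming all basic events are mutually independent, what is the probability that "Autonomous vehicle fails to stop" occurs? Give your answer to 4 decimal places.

P(Planning chain down) [AND] = 0.14 × 0.07 = 0.009800
P(Actuation path inoperative) [AND] = 0.06 × 0.32 = 0.019200
P(Perception stack down) [AND] = 0.14 × 0.45 × 0.10 = 0.006300
P(Fallback branch down) [AND] = 0.006300 × 0.42 × 0.02 = 0.000053
P(Autonomous vehicle fails to stop) [OR] = 1 − (1−0.009800) × (1−0.019200) × (1−0.000053) × (1−0.07) = 0.096843
Rounded to 4 decimal places: P(Autonomous vehicle fails to stop) ≈ 0.0968.

0.0968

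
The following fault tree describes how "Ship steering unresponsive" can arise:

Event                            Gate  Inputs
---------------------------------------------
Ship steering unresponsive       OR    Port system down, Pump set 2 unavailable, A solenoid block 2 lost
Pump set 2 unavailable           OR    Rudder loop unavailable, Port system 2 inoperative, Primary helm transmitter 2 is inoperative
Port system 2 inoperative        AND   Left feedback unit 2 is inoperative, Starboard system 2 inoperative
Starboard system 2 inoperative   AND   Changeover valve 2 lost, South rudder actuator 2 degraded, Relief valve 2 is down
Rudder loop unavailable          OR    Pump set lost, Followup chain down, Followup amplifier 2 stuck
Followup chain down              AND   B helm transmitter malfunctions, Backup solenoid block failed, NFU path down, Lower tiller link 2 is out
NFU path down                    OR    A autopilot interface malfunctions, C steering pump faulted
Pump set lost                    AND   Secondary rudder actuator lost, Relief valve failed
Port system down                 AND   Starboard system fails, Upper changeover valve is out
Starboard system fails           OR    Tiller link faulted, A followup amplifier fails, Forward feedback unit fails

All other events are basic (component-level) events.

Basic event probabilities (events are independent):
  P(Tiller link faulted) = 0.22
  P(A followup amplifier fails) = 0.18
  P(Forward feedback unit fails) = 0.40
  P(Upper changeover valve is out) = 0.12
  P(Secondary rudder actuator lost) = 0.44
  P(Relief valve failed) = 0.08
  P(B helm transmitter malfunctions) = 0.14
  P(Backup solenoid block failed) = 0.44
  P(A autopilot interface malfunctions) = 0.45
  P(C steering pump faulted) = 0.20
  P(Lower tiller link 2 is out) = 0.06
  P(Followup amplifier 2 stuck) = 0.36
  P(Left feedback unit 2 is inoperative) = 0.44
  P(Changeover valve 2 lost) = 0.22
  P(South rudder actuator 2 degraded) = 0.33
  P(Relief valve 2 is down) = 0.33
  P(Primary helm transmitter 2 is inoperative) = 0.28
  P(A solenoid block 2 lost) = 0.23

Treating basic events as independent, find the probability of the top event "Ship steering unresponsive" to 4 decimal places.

P(Starboard system fails) [OR] = 1 − (1−0.22) × (1−0.18) × (1−0.40) = 0.616240
P(Port system down) [AND] = 0.616240 × 0.12 = 0.073949
P(Pump set lost) [AND] = 0.44 × 0.08 = 0.035200
P(NFU path down) [OR] = 1 − (1−0.45) × (1−0.20) = 0.560000
P(Followup chain down) [AND] = 0.14 × 0.44 × 0.560000 × 0.06 = 0.002070
P(Rudder loop unavailable) [OR] = 1 − (1−0.035200) × (1−0.002070) × (1−0.36) = 0.383806
P(Starboard system 2 inoperative) [AND] = 0.22 × 0.33 × 0.33 = 0.023958
P(Port system 2 inoperative) [AND] = 0.44 × 0.023958 = 0.010542
P(Pump set 2 unavailable) [OR] = 1 − (1−0.383806) × (1−0.010542) × (1−0.28) = 0.561017
P(Ship steering unresponsive) [OR] = 1 − (1−0.073949) × (1−0.561017) × (1−0.23) = 0.686979
Rounded to 4 decimal places: P(Ship steering unresponsive) ≈ 0.6870.

0.6870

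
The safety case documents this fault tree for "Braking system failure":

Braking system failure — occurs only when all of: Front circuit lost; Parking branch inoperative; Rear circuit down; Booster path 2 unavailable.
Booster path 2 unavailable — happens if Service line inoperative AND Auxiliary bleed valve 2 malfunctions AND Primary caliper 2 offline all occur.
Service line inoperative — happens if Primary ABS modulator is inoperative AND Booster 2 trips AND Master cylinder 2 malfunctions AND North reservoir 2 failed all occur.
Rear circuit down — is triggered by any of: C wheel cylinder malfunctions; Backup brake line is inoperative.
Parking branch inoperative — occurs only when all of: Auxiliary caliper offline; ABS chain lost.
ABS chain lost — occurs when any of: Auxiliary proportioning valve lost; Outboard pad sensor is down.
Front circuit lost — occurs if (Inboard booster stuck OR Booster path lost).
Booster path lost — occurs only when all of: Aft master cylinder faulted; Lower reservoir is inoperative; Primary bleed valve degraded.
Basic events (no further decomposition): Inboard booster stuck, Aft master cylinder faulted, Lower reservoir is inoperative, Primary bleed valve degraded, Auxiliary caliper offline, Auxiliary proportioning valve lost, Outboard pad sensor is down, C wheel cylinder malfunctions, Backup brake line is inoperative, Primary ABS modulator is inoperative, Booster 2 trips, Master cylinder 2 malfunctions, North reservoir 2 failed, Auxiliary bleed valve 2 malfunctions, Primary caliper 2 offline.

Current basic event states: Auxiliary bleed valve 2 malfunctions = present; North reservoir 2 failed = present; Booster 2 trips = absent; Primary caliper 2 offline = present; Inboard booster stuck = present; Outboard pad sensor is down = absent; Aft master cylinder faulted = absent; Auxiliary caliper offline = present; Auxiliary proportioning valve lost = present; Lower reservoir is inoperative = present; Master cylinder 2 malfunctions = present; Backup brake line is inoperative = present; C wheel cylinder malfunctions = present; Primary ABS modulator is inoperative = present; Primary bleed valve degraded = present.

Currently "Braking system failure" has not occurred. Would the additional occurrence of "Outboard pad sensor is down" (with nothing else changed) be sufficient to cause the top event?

Counterfactual: set "Outboard pad sensor is down" to occurred.
Booster path lost [AND]: Aft master cylinder faulted=not, Lower reservoir is inoperative=occurs, Primary bleed valve degraded=occurs → not all inputs occur → does not occur.
Front circuit lost [OR]: Inboard booster stuck=occurs, Booster path lost=not → at least one input occurs → occurs.
ABS chain lost [OR]: Auxiliary proportioning valve lost=occurs, Outboard pad sensor is down=occurs → at least one input occurs → occurs.
Parking branch inoperative [AND]: Auxiliary caliper offline=occurs, ABS chain lost=occurs → all inputs occur → occurs.
Rear circuit down [OR]: C wheel cylinder malfunctions=occurs, Backup brake line is inoperative=occurs → at least one input occurs → occurs.
Service line inoperative [AND]: Primary ABS modulator is inoperative=occurs, Booster 2 trips=not, Master cylinder 2 malfunctions=occurs, North reservoir 2 failed=occurs → not all inputs occur → does not occur.
Booster path 2 unavailable [AND]: Service line inoperative=not, Auxiliary bleed valve 2 malfunctions=occurs, Primary caliper 2 offline=occurs → not all inputs occur → does not occur.
Braking system failure [AND]: Front circuit lost=occurs, Parking branch inoperative=occurs, Rear circuit down=occurs, Booster path 2 unavailable=not → not all inputs occur → does not occur.

No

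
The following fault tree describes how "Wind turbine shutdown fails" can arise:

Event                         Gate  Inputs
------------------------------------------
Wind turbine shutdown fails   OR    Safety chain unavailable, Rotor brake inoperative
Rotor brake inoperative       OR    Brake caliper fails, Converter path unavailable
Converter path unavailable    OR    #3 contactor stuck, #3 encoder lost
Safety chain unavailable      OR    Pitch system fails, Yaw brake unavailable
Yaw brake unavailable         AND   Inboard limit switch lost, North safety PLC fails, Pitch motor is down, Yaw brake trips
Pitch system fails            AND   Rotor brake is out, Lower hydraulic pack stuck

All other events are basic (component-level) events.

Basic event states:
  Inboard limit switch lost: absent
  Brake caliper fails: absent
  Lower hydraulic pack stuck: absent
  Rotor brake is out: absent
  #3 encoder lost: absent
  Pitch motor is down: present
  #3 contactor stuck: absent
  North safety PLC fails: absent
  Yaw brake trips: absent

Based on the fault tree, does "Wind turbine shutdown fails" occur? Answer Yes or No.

Pitch system fails [AND]: Rotor brake is out=not, Lower hydraulic pack stuck=not → not all inputs occur → does not occur.
Yaw brake unavailable [AND]: Inboard limit switch lost=not, North safety PLC fails=not, Pitch motor is down=occurs, Yaw brake trips=not → not all inputs occur → does not occur.
Safety chain unavailable [OR]: Pitch system fails=not, Yaw brake unavailable=not → no input occurs → does not occur.
Converter path unavailable [OR]: #3 contactor stuck=not, #3 encoder lost=not → no input occurs → does not occur.
Rotor brake inoperative [OR]: Brake caliper fails=not, Converter path unavailable=not → no input occurs → does not occur.
Wind turbine shutdown fails [OR]: Safety chain unavailable=not, Rotor brake inoperative=not → no input occurs → does not occur.

No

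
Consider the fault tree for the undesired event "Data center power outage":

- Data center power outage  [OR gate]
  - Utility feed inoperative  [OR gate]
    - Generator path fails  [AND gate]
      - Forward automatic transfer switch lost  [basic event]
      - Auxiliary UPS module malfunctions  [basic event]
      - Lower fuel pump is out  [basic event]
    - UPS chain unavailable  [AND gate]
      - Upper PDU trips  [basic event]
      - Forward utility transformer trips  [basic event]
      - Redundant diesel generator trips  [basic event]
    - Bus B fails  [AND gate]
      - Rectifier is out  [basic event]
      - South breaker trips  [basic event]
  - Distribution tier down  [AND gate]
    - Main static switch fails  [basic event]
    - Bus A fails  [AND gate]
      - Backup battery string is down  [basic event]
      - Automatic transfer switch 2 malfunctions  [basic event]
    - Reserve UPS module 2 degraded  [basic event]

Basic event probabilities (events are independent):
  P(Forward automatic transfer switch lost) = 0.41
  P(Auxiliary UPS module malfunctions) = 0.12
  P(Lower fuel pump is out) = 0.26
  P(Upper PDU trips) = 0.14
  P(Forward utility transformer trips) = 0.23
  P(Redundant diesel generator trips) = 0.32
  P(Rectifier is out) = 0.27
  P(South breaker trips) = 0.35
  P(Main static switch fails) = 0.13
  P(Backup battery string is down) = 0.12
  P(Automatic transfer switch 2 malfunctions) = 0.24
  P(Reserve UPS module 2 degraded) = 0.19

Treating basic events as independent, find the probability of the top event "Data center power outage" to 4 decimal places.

P(Generator path fails) [AND] = 0.41 × 0.12 × 0.26 = 0.012792
P(UPS chain unavailable) [AND] = 0.14 × 0.23 × 0.32 = 0.010304
P(Bus B fails) [AND] = 0.27 × 0.35 = 0.094500
P(Utility feed inoperative) [OR] = 1 − (1−0.012792) × (1−0.010304) × (1−0.094500) = 0.115294
P(Bus A fails) [AND] = 0.12 × 0.24 = 0.028800
P(Distribution tier down) [AND] = 0.13 × 0.028800 × 0.19 = 0.000711
P(Data center power outage) [OR] = 1 − (1−0.115294) × (1−0.000711) = 0.115923
Rounded to 4 decimal places: P(Data center power outage) ≈ 0.1159.

0.1159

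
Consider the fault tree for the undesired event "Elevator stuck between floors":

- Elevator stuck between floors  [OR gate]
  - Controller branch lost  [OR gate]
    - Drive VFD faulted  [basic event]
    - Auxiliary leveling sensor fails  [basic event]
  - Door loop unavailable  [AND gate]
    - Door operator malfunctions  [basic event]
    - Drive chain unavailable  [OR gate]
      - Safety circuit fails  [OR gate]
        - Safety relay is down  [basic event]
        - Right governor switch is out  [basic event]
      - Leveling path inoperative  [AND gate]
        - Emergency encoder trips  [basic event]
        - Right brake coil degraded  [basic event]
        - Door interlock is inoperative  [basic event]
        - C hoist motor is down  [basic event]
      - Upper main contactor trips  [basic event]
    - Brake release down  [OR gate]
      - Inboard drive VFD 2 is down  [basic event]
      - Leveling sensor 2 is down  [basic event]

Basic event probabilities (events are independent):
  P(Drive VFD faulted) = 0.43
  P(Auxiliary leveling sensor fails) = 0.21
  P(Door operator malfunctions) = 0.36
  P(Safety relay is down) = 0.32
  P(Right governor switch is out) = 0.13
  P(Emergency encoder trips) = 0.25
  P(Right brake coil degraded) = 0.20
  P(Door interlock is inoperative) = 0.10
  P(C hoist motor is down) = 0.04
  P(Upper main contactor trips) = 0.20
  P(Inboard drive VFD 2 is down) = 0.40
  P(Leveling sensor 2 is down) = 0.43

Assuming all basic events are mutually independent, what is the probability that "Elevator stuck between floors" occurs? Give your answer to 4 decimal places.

0.6059

P(Controller branch lost) [OR] = 1 − (1−0.43) × (1−0.21) = 0.549700
P(Safety circuit fails) [OR] = 1 − (1−0.32) × (1−0.13) = 0.408400
P(Leveling path inoperative) [AND] = 0.25 × 0.20 × 0.10 × 0.04 = 0.000200
P(Drive chain unavailable) [OR] = 1 − (1−0.408400) × (1−0.000200) × (1−0.20) = 0.526815
P(Brake release down) [OR] = 1 − (1−0.40) × (1−0.43) = 0.658000
P(Door loop unavailable) [AND] = 0.36 × 0.526815 × 0.658000 = 0.124792
P(Elevator stuck between floors) [OR] = 1 − (1−0.549700) × (1−0.124792) = 0.605894
Rounded to 4 decimal places: P(Elevator stuck between floors) ≈ 0.6059.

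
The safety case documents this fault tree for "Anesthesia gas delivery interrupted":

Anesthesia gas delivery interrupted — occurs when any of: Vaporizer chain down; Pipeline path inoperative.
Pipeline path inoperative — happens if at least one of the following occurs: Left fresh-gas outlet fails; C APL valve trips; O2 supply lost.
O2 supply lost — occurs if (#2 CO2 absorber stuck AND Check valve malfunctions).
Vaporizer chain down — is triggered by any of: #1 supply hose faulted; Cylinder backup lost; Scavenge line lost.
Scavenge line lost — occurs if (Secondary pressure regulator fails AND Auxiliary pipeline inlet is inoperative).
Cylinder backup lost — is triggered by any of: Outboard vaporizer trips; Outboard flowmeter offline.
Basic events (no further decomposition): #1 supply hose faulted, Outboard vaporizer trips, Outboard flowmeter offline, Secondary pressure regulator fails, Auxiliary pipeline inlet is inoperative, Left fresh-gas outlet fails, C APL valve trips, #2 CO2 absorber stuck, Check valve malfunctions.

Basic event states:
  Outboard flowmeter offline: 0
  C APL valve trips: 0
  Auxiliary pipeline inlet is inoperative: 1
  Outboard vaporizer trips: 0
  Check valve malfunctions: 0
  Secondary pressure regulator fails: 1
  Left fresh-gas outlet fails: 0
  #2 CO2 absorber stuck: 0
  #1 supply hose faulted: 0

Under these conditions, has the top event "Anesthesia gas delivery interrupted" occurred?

Cylinder backup lost [OR]: Outboard vaporizer trips=not, Outboard flowmeter offline=not → no input occurs → does not occur.
Scavenge line lost [AND]: Secondary pressure regulator fails=occurs, Auxiliary pipeline inlet is inoperative=occurs → all inputs occur → occurs.
Vaporizer chain down [OR]: #1 supply hose faulted=not, Cylinder backup lost=not, Scavenge line lost=occurs → at least one input occurs → occurs.
O2 supply lost [AND]: #2 CO2 absorber stuck=not, Check valve malfunctions=not → not all inputs occur → does not occur.
Pipeline path inoperative [OR]: Left fresh-gas outlet fails=not, C APL valve trips=not, O2 supply lost=not → no input occurs → does not occur.
Anesthesia gas delivery interrupted [OR]: Vaporizer chain down=occurs, Pipeline path inoperative=not → at least one input occurs → occurs.

Yes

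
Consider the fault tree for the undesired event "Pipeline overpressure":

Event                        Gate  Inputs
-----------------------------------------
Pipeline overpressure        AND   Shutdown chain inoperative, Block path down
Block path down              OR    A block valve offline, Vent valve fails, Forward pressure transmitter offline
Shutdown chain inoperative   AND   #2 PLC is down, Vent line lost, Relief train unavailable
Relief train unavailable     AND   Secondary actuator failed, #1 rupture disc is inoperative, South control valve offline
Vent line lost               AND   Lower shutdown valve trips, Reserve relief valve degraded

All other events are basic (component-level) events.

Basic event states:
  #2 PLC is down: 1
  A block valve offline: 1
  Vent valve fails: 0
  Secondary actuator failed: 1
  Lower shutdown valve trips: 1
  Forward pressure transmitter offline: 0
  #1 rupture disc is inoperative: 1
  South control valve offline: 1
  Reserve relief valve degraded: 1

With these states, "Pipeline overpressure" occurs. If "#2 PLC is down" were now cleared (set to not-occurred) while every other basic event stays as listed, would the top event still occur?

No

Counterfactual: set "#2 PLC is down" to not occurred.
Vent line lost [AND]: Lower shutdown valve trips=occurs, Reserve relief valve degraded=occurs → all inputs occur → occurs.
Relief train unavailable [AND]: Secondary actuator failed=occurs, #1 rupture disc is inoperative=occurs, South control valve offline=occurs → all inputs occur → occurs.
Shutdown chain inoperative [AND]: #2 PLC is down=not, Vent line lost=occurs, Relief train unavailable=occurs → not all inputs occur → does not occur.
Block path down [OR]: A block valve offline=occurs, Vent valve fails=not, Forward pressure transmitter offline=not → at least one input occurs → occurs.
Pipeline overpressure [AND]: Shutdown chain inoperative=not, Block path down=occurs → not all inputs occur → does not occur.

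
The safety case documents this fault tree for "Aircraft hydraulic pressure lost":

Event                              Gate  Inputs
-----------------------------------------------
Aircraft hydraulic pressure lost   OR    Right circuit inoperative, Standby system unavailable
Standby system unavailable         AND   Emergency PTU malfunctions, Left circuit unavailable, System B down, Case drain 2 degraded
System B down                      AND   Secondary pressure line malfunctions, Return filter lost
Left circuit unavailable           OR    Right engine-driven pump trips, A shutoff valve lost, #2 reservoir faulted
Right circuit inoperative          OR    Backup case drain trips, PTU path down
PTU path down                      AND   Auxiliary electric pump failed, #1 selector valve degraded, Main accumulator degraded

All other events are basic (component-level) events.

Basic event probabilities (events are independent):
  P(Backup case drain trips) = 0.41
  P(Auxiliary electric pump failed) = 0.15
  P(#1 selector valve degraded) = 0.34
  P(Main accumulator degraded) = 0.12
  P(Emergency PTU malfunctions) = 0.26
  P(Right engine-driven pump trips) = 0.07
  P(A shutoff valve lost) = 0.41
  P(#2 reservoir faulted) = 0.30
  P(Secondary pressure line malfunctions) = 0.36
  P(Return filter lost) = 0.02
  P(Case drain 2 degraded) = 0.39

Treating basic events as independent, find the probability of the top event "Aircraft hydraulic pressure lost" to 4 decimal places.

0.4139

P(PTU path down) [AND] = 0.15 × 0.34 × 0.12 = 0.006120
P(Right circuit inoperative) [OR] = 1 − (1−0.41) × (1−0.006120) = 0.413611
P(Left circuit unavailable) [OR] = 1 − (1−0.07) × (1−0.41) × (1−0.30) = 0.615910
P(System B down) [AND] = 0.36 × 0.02 = 0.007200
P(Standby system unavailable) [AND] = 0.26 × 0.615910 × 0.007200 × 0.39 = 0.000450
P(Aircraft hydraulic pressure lost) [OR] = 1 − (1−0.413611) × (1−0.000450) = 0.413875
Rounded to 4 decimal places: P(Aircraft hydraulic pressure lost) ≈ 0.4139.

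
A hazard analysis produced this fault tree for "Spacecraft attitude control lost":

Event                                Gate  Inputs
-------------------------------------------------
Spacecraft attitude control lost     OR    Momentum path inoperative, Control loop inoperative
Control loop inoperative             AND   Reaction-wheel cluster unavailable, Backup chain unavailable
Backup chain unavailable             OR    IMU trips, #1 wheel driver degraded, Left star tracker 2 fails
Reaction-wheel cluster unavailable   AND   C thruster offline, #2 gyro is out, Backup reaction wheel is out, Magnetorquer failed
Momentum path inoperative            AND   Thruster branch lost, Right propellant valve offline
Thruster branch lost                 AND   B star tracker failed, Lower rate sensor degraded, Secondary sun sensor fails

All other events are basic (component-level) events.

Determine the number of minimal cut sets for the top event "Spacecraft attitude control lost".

4

Thruster branch lost [AND]: one cut set from each child combined → 1 × 1 × 1 = 1 cut set(s).
Momentum path inoperative [AND]: one cut set from each child combined → 1 × 1 = 1 cut set(s).
Reaction-wheel cluster unavailable [AND]: one cut set from each child combined → 1 × 1 × 1 × 1 = 1 cut set(s).
Backup chain unavailable [OR]: union of children's cut sets → 3 cut set(s).
Control loop inoperative [AND]: one cut set from each child combined → 1 × 3 = 3 cut set(s).
Spacecraft attitude control lost [OR]: union of children's cut sets → 4 cut set(s).
Minimal cut sets: {B star tracker failed, Lower rate sensor degraded, Right propellant valve offline, Secondary sun sensor fails}; {#2 gyro is out, Backup reaction wheel is out, C thruster offline, IMU trips, Magnetorquer failed}; {#1 wheel driver degraded, #2 gyro is out, Backup reaction wheel is out, C thruster offline, Magnetorquer failed}; {#2 gyro is out, Backup reaction wheel is out, C thruster offline, Left star tracker 2 fails, Magnetorquer failed}.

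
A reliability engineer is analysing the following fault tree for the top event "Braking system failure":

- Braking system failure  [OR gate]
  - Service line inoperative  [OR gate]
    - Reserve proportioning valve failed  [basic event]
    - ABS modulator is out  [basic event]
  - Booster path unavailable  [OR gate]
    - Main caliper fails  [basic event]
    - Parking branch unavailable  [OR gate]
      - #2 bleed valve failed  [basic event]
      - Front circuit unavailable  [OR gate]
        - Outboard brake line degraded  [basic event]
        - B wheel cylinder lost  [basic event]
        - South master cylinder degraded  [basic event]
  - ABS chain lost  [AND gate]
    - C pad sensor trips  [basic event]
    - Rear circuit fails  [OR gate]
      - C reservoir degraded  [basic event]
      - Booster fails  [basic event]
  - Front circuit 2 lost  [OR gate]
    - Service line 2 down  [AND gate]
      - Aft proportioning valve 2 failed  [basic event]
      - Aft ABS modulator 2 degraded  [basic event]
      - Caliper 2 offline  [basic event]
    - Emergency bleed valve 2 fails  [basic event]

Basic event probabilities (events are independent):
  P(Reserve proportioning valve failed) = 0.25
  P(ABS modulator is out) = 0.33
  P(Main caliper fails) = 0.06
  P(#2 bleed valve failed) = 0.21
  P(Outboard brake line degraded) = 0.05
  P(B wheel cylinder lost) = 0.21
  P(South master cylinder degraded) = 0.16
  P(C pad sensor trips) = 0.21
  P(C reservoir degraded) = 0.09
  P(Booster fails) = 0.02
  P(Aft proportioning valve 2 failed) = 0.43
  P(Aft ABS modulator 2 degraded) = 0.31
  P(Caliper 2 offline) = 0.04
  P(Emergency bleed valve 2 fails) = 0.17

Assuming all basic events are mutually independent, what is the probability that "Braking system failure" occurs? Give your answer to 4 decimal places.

P(Service line inoperative) [OR] = 1 − (1−0.25) × (1−0.33) = 0.497500
P(Front circuit unavailable) [OR] = 1 − (1−0.05) × (1−0.21) × (1−0.16) = 0.369580
P(Parking branch unavailable) [OR] = 1 − (1−0.21) × (1−0.369580) = 0.501968
P(Booster path unavailable) [OR] = 1 − (1−0.06) × (1−0.501968) = 0.531850
P(Rear circuit fails) [OR] = 1 − (1−0.09) × (1−0.02) = 0.108200
P(ABS chain lost) [AND] = 0.21 × 0.108200 = 0.022722
P(Service line 2 down) [AND] = 0.43 × 0.31 × 0.04 = 0.005332
P(Front circuit 2 lost) [OR] = 1 − (1−0.005332) × (1−0.17) = 0.174426
P(Braking system failure) [OR] = 1 − (1−0.497500) × (1−0.531850) × (1−0.022722) × (1−0.174426) = 0.810200
Rounded to 4 decimal places: P(Braking system failure) ≈ 0.8102.

0.8102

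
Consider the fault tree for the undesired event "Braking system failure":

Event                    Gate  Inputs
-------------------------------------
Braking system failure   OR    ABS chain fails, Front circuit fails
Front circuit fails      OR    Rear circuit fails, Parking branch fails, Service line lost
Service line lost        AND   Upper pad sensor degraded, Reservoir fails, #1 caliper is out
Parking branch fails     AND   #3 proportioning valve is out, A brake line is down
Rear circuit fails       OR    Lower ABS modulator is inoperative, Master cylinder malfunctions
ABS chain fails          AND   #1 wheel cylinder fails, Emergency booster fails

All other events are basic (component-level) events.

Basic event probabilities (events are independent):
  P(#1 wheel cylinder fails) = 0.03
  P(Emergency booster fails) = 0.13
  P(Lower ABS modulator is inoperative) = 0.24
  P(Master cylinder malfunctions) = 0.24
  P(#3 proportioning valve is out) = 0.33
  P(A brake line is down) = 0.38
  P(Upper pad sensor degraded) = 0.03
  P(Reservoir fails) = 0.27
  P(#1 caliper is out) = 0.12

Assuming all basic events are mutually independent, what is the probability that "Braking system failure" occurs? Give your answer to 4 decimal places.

0.4973

P(ABS chain fails) [AND] = 0.03 × 0.13 = 0.003900
P(Rear circuit fails) [OR] = 1 − (1−0.24) × (1−0.24) = 0.422400
P(Parking branch fails) [AND] = 0.33 × 0.38 = 0.125400
P(Service line lost) [AND] = 0.03 × 0.27 × 0.12 = 0.000972
P(Front circuit fails) [OR] = 1 − (1−0.422400) × (1−0.125400) × (1−0.000972) = 0.495322
P(Braking system failure) [OR] = 1 − (1−0.003900) × (1−0.495322) = 0.497290
Rounded to 4 decimal places: P(Braking system failure) ≈ 0.4973.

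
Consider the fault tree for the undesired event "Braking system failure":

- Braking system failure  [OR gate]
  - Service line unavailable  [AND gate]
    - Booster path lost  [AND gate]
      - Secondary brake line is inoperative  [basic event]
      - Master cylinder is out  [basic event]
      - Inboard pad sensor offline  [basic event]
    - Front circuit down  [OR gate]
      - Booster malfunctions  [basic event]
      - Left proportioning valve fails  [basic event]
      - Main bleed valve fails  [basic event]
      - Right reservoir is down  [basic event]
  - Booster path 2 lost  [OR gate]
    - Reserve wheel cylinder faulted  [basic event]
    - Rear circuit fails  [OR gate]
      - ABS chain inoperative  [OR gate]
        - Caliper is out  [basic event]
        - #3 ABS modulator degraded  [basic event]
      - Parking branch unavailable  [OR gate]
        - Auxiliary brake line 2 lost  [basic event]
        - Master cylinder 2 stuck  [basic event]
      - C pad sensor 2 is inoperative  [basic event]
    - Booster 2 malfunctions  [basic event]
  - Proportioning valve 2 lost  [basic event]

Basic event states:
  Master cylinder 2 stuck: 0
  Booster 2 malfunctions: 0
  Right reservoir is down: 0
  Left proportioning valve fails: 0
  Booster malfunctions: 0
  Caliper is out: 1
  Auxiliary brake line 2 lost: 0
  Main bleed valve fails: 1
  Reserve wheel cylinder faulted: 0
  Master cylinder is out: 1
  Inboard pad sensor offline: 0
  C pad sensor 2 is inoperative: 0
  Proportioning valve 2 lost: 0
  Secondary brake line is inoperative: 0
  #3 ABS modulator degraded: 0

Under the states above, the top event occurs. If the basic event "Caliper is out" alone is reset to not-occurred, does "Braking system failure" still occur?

No

Counterfactual: set "Caliper is out" to not occurred.
Booster path lost [AND]: Secondary brake line is inoperative=not, Master cylinder is out=occurs, Inboard pad sensor offline=not → not all inputs occur → does not occur.
Front circuit down [OR]: Booster malfunctions=not, Left proportioning valve fails=not, Main bleed valve fails=occurs, Right reservoir is down=not → at least one input occurs → occurs.
Service line unavailable [AND]: Booster path lost=not, Front circuit down=occurs → not all inputs occur → does not occur.
ABS chain inoperative [OR]: Caliper is out=not, #3 ABS modulator degraded=not → no input occurs → does not occur.
Parking branch unavailable [OR]: Auxiliary brake line 2 lost=not, Master cylinder 2 stuck=not → no input occurs → does not occur.
Rear circuit fails [OR]: ABS chain inoperative=not, Parking branch unavailable=not, C pad sensor 2 is inoperative=not → no input occurs → does not occur.
Booster path 2 lost [OR]: Reserve wheel cylinder faulted=not, Rear circuit fails=not, Booster 2 malfunctions=not → no input occurs → does not occur.
Braking system failure [OR]: Service line unavailable=not, Booster path 2 lost=not, Proportioning valve 2 lost=not → no input occurs → does not occur.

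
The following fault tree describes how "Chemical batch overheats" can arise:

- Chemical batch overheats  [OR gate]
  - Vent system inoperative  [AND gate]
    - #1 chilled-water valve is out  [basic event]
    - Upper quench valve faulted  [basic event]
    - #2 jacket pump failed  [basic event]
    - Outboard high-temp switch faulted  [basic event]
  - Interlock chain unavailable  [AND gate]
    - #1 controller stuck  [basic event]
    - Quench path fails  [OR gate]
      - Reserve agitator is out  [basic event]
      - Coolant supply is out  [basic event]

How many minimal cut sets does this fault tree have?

3

Vent system inoperative [AND]: one cut set from each child combined → 1 × 1 × 1 × 1 = 1 cut set(s).
Quench path fails [OR]: union of children's cut sets → 2 cut set(s).
Interlock chain unavailable [AND]: one cut set from each child combined → 1 × 2 = 2 cut set(s).
Chemical batch overheats [OR]: union of children's cut sets → 3 cut set(s).
Minimal cut sets: {#1 chilled-water valve is out, #2 jacket pump failed, Outboard high-temp switch faulted, Upper quench valve faulted}; {#1 controller stuck, Reserve agitator is out}; {#1 controller stuck, Coolant supply is out}.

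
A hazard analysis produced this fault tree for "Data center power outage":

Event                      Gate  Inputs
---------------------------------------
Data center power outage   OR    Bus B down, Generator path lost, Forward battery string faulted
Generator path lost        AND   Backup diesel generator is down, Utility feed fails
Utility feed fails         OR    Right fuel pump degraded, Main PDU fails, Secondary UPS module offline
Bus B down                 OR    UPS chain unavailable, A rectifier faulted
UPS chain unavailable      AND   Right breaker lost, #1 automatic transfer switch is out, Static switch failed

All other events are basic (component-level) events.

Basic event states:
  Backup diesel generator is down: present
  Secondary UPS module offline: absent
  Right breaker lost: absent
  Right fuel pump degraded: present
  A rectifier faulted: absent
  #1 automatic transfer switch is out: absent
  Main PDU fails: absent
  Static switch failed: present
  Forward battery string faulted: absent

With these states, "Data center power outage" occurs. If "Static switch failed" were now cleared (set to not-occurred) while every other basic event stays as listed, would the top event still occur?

Yes

Counterfactual: set "Static switch failed" to not occurred.
UPS chain unavailable [AND]: Right breaker lost=not, #1 automatic transfer switch is out=not, Static switch failed=not → not all inputs occur → does not occur.
Bus B down [OR]: UPS chain unavailable=not, A rectifier faulted=not → no input occurs → does not occur.
Utility feed fails [OR]: Right fuel pump degraded=occurs, Main PDU fails=not, Secondary UPS module offline=not → at least one input occurs → occurs.
Generator path lost [AND]: Backup diesel generator is down=occurs, Utility feed fails=occurs → all inputs occur → occurs.
Data center power outage [OR]: Bus B down=not, Generator path lost=occurs, Forward battery string faulted=not → at least one input occurs → occurs.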